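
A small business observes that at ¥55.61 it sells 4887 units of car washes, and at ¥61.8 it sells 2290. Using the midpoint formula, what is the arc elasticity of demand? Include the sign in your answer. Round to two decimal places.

ΔQ = 2290 − 4887 = -2597; ΔP = 61.8 − 55.61 = 6.19.
Midpoints: P̄ = 58.70, Q̄ = 3588.5.
ε = (ΔQ/ΔP)(P̄/Q̄) = (-2597/6.19)(58.70/3588.5).

-6.86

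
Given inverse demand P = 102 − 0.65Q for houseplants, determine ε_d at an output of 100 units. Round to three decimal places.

At Q = 100, P = 102 − 0.65(100) = 37.00.
dP/dQ = −0.65, so dQ/dP = 1/(−0.65) = -1.538.
ε = (dQ/dP)(P/Q) = (-1.538)(37.00/100).

-0.569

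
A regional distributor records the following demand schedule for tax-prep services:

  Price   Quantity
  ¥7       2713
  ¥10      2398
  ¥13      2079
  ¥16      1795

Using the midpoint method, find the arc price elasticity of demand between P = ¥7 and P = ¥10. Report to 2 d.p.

At P = 7, Q = 2713; at P = 10, Q = 2398.
ΔQ = -315, ΔP = 3. Midpoints: P̄ = 8.50, Q̄ = 2555.5.
ε = (ΔQ/ΔP)(P̄/Q̄) = (-315/3)(8.50/2555.5).

-0.35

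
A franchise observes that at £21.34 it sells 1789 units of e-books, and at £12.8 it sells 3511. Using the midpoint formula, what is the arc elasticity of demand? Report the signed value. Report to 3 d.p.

-1.299

ΔQ = 3511 − 1789 = 1722; ΔP = 12.8 − 21.34 = -8.54.
Midpoints: P̄ = 17.07, Q̄ = 2650.0.
ε = (ΔQ/ΔP)(P̄/Q̄) = (1722/-8.54)(17.07/2650.0).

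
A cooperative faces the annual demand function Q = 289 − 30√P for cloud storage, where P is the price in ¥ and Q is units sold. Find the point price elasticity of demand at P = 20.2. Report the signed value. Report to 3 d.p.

At P = 20.2, Q = 154.167.
dQ/dP = −30/(2√P) = -3.337.
ε = (dQ/dP)(P/Q) = (-3.337)(20.2/154.167).
|ε| < 1, so demand is inelastic at this price.

-0.437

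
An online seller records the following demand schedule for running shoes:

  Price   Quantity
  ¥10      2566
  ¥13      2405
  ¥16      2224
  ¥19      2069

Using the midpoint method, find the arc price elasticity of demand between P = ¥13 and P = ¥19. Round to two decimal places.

-0.40

At P = 13, Q = 2405; at P = 19, Q = 2069.
ΔQ = -336, ΔP = 6. Midpoints: P̄ = 16.00, Q̄ = 2237.0.
ε = (ΔQ/ΔP)(P̄/Q̄) = (-336/6)(16.00/2237.0).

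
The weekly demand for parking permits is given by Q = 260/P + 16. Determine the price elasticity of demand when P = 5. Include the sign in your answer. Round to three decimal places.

-0.765

At P = 5, Q = 68.
dQ/dP = −260/P² = -10.400.
ε = (dQ/dP)(P/Q) = (-10.400)(5/68).
|ε| < 1, so demand is inelastic at this price.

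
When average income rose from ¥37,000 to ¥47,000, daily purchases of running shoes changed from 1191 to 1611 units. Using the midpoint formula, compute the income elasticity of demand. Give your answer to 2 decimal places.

1.26

ΔQ = 420, ΔI = 10000. Midpoints: Ī = 42,000, Q̄ = 1401.0.
ε_I = (ΔQ/ΔI)(Ī/Q̄) = (420/10000)(42000/1401.0).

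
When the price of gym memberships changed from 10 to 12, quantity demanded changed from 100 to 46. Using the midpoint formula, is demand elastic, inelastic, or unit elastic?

Arc ε ≈ -4.068.
|ε| = 4.07 > 1.

elastic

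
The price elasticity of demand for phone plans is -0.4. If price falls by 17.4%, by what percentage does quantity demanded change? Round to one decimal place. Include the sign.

%ΔQ ≈ ε × %ΔP = (-0.4)(-17.4%) = 6.96%.

7.0%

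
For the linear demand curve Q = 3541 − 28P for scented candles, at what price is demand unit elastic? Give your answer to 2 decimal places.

For linear demand Q = a − bP, ε = −bP/(a − bP). |ε| = 1 when bP = a − bP, i.e. P = a/(2b).
P = 3541/(2·28) = 3541/56 = 63.2321.

63.23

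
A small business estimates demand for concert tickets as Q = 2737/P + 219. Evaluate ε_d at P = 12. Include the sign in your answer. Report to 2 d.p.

At P = 12, Q = 447.083.
dQ/dP = −2737/P² = -19.007.
ε = (dQ/dP)(P/Q) = (-19.007)(12/447.083).
|ε| < 1, so demand is inelastic at this price.

-0.51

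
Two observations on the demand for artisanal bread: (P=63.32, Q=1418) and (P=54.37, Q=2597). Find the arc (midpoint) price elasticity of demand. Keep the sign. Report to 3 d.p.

-3.861

ΔQ = 2597 − 1418 = 1179; ΔP = 54.37 − 63.32 = -8.95.
Midpoints: P̄ = 58.84, Q̄ = 2007.5.
ε = (ΔQ/ΔP)(P̄/Q̄) = (1179/-8.95)(58.84/2007.5).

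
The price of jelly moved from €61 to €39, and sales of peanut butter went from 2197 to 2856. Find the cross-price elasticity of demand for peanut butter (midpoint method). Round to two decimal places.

ΔQ_x = 2856 − 2197 = 659; ΔP_y = 39 − 61 = -22.
Midpoints: P̄_y = 50.00, Q̄_x = 2526.5.
ε_xy = (ΔQ_x/ΔP_y)(P̄_y/Q̄_x) = (659/-22)(50.00/2526.5).
ε_xy < 0, so the goods are complements.

-0.59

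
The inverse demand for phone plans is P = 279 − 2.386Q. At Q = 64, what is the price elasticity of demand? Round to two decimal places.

At Q = 64, P = 279 − 2.386(64) = 126.30.
dP/dQ = −2.386, so dQ/dP = 1/(−2.386) = -0.419.
ε = (dQ/dP)(P/Q) = (-0.419)(126.30/64).

-0.83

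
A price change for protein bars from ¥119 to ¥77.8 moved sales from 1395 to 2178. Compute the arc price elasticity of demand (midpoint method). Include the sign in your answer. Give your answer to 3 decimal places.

ΔQ = 2178 − 1395 = 783; ΔP = 77.8 − 119 = -41.2.
Midpoints: P̄ = 98.40, Q̄ = 1786.5.
ε = (ΔQ/ΔP)(P̄/Q̄) = (783/-41.2)(98.40/1786.5).

-1.047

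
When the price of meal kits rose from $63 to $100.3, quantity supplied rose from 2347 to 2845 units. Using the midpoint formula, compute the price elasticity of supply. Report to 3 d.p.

ΔQ = 2845 − 2347 = 498; ΔP = 100.3 − 63 = 37.3.
Midpoints: P̄ = 81.65, Q̄ = 2596.0.
ε_s = (ΔQ/ΔP)(P̄/Q̄) = (498/37.3)(81.65/2596.0).

0.420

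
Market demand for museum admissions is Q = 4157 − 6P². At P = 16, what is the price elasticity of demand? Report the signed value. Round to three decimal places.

-1.172

At P = 16, Q = 2621.
dQ/dP = −12P = -192.
ε = (dQ/dP)(P/Q) = (-192)(16/2621).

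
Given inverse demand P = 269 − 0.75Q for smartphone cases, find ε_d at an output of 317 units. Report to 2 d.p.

At Q = 317, P = 269 − 0.75(317) = 31.25.
dP/dQ = −0.75, so dQ/dP = 1/(−0.75) = -1.333.
ε = (dQ/dP)(P/Q) = (-1.333)(31.25/317).

-0.13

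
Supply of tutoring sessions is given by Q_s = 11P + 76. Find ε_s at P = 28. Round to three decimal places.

0.802

At P = 28, Q_s = 384.
dQ_s/dP = 11.
ε_s = (dQ_s/dP)(P/Q_s) = (11)(28/384).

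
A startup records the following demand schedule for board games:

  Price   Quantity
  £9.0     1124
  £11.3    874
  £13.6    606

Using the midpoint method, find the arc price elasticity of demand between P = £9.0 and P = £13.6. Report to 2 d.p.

At P = 9.0, Q = 1124; at P = 13.6, Q = 606.
ΔQ = -518, ΔP = 4.6. Midpoints: P̄ = 11.30, Q̄ = 865.0.
ε = (ΔQ/ΔP)(P̄/Q̄) = (-518/4.6)(11.30/865.0).

-1.47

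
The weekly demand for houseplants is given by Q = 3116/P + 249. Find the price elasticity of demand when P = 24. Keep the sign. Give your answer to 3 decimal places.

At P = 24, Q = 378.833.
dQ/dP = −3116/P² = -5.410.
ε = (dQ/dP)(P/Q) = (-5.410)(24/378.833).

-0.343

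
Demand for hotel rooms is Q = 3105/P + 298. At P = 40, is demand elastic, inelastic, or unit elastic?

inelastic

Q = 375.625, dQ/dP = -1.941.
ε = (dQ/dP)(P/Q) ≈ -0.207.
|ε| = 0.21 < 1.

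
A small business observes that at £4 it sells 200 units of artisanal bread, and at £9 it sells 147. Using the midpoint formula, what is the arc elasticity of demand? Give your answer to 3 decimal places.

-0.397

ΔQ = 147 − 200 = -53; ΔP = 9 − 4 = 5.
Midpoints: P̄ = 6.50, Q̄ = 173.5.
ε = (ΔQ/ΔP)(P̄/Q̄) = (-53/5)(6.50/173.5).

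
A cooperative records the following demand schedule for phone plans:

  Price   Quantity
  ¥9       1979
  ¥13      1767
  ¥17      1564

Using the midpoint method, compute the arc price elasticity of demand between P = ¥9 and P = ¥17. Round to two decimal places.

At P = 9, Q = 1979; at P = 17, Q = 1564.
ΔQ = -415, ΔP = 8. Midpoints: P̄ = 13.00, Q̄ = 1771.5.
ε = (ΔQ/ΔP)(P̄/Q̄) = (-415/8)(13.00/1771.5).

-0.38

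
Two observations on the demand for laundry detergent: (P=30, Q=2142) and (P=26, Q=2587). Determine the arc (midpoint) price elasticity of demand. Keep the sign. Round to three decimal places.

-1.317

ΔQ = 2587 − 2142 = 445; ΔP = 26 − 30 = -4.
Midpoints: P̄ = 28.00, Q̄ = 2364.5.
ε = (ΔQ/ΔP)(P̄/Q̄) = (445/-4)(28.00/2364.5).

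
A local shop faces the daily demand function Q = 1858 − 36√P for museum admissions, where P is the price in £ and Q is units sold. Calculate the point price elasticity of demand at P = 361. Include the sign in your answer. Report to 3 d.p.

-0.291

At P = 361, Q = 1174.
dQ/dP = −36/(2√P) = -0.947.
ε = (dQ/dP)(P/Q) = (-0.947)(361/1174).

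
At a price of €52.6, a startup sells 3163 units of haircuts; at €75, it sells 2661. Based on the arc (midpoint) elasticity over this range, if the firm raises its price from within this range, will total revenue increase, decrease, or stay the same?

Arc ε = (-502/22.4)(63.80/2912.0) ≈ -0.491.
|ε| = 0.49 < 1, so demand is inelastic. A price rise therefore raises total revenue.

increase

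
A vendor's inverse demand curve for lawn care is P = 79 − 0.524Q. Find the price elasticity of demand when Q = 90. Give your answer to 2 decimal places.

At Q = 90, P = 79 − 0.524(90) = 31.84.
dP/dQ = −0.524, so dQ/dP = 1/(−0.524) = -1.908.
ε = (dQ/dP)(P/Q) = (-1.908)(31.84/90).

-0.68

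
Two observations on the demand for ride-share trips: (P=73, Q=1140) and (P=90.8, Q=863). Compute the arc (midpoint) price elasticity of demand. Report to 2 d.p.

ΔQ = 863 − 1140 = -277; ΔP = 90.8 − 73 = 17.8.
Midpoints: P̄ = 81.90, Q̄ = 1001.5.
ε = (ΔQ/ΔP)(P̄/Q̄) = (-277/17.8)(81.90/1001.5).

-1.27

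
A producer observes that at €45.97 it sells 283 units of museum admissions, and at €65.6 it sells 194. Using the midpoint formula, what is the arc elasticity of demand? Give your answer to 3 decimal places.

ΔQ = 194 − 283 = -89; ΔP = 65.6 − 45.97 = 19.63.
Midpoints: P̄ = 55.78, Q̄ = 238.5.
ε = (ΔQ/ΔP)(P̄/Q̄) = (-89/19.63)(55.78/238.5).

-1.060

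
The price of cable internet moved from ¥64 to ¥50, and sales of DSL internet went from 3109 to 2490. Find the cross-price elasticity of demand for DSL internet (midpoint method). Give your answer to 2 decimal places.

ΔQ_x = 2490 − 3109 = -619; ΔP_y = 50 − 64 = -14.
Midpoints: P̄_y = 57.00, Q̄_x = 2799.5.
ε_xy = (ΔQ_x/ΔP_y)(P̄_y/Q̄_x) = (-619/-14)(57.00/2799.5).

0.90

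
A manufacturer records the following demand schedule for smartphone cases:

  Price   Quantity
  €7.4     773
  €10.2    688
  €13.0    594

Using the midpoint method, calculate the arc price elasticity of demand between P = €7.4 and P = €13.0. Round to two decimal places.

At P = 7.4, Q = 773; at P = 13.0, Q = 594.
ΔQ = -179, ΔP = 5.6. Midpoints: P̄ = 10.20, Q̄ = 683.5.
ε = (ΔQ/ΔP)(P̄/Q̄) = (-179/5.6)(10.20/683.5).

-0.48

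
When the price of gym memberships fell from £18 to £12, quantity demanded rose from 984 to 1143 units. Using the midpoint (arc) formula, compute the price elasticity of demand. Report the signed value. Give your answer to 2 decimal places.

-0.37

ΔQ = 1143 − 984 = 159; ΔP = 12 − 18 = -6.
Midpoints: P̄ = 15.00, Q̄ = 1063.5.
ε = (ΔQ/ΔP)(P̄/Q̄) = (159/-6)(15.00/1063.5).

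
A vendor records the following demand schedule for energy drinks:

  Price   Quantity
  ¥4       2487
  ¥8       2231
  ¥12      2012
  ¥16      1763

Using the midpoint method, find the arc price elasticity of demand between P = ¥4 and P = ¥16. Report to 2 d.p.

-0.28

At P = 4, Q = 2487; at P = 16, Q = 1763.
ΔQ = -724, ΔP = 12. Midpoints: P̄ = 10.00, Q̄ = 2125.0.
ε = (ΔQ/ΔP)(P̄/Q̄) = (-724/12)(10.00/2125.0).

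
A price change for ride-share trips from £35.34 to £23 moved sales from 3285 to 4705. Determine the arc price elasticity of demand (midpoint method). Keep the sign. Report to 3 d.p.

ΔQ = 4705 − 3285 = 1420; ΔP = 23 − 35.34 = -12.34.
Midpoints: P̄ = 29.17, Q̄ = 3995.0.
ε = (ΔQ/ΔP)(P̄/Q̄) = (1420/-12.34)(29.17/3995.0).

-0.840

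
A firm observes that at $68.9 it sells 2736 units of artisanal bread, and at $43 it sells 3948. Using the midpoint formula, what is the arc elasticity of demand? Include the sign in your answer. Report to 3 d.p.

ΔQ = 3948 − 2736 = 1212; ΔP = 43 − 68.9 = -25.9.
Midpoints: P̄ = 55.95, Q̄ = 3342.0.
ε = (ΔQ/ΔP)(P̄/Q̄) = (1212/-25.9)(55.95/3342.0).

-0.783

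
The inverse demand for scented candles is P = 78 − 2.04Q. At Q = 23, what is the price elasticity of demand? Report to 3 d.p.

-0.662

At Q = 23, P = 78 − 2.04(23) = 31.08.
dP/dQ = −2.04, so dQ/dP = 1/(−2.04) = -0.490.
ε = (dQ/dP)(P/Q) = (-0.490)(31.08/23).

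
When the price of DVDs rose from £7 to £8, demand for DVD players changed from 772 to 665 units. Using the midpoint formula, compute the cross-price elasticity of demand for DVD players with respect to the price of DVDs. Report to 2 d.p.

ΔQ_x = 665 − 772 = -107; ΔP_y = 8 − 7 = 1.
Midpoints: P̄_y = 7.50, Q̄_x = 718.5.
ε_xy = (ΔQ_x/ΔP_y)(P̄_y/Q̄_x) = (-107/1)(7.50/718.5).

-1.12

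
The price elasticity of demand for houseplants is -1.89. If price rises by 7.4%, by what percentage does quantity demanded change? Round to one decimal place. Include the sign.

%ΔQ ≈ ε × %ΔP = (-1.89)(7.4%) = -13.99%.

-14.0%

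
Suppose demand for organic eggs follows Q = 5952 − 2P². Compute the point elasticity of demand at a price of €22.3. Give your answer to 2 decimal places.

-0.40

At P = 22.3, Q = 4957.420.
dQ/dP = −4P = -89.200.
ε = (dQ/dP)(P/Q) = (-89.200)(22.3/4957.420).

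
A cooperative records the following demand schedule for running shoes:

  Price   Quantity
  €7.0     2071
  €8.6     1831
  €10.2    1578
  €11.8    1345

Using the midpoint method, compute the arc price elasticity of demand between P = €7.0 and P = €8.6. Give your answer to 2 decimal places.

At P = 7.0, Q = 2071; at P = 8.6, Q = 1831.
ΔQ = -240, ΔP = 1.6. Midpoints: P̄ = 7.80, Q̄ = 1951.0.
ε = (ΔQ/ΔP)(P̄/Q̄) = (-240/1.6)(7.80/1951.0).

-0.60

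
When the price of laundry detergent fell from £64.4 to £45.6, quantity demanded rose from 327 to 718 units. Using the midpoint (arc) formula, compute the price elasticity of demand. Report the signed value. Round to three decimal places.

ΔQ = 718 − 327 = 391; ΔP = 45.6 − 64.4 = -18.8.
Midpoints: P̄ = 55.00, Q̄ = 522.5.
ε = (ΔQ/ΔP)(P̄/Q̄) = (391/-18.8)(55.00/522.5).

-2.189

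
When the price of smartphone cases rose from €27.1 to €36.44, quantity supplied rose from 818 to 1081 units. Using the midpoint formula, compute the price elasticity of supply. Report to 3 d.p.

0.942

ΔQ = 1081 − 818 = 263; ΔP = 36.44 − 27.1 = 9.34.
Midpoints: P̄ = 31.77, Q̄ = 949.5.
ε_s = (ΔQ/ΔP)(P̄/Q̄) = (263/9.34)(31.77/949.5).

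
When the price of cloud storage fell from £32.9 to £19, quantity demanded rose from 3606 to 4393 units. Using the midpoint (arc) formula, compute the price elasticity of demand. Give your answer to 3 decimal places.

-0.367

ΔQ = 4393 − 3606 = 787; ΔP = 19 − 32.9 = -13.9.
Midpoints: P̄ = 25.95, Q̄ = 3999.5.
ε = (ΔQ/ΔP)(P̄/Q̄) = (787/-13.9)(25.95/3999.5).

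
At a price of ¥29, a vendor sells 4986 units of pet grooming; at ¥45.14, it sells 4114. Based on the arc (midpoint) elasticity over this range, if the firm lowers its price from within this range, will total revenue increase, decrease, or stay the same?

decrease

Arc ε = (-872/16.14)(37.07/4550.0) ≈ -0.440.
|ε| = 0.44 < 1, so demand is inelastic. A price cut therefore reduces total revenue.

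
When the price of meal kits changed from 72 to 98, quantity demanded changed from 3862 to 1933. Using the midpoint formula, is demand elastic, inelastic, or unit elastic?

Arc ε ≈ -2.176.
|ε| = 2.18 > 1.

elastic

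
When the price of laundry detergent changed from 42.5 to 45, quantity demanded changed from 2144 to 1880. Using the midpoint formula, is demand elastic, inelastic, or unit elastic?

Arc ε ≈ -2.296.
|ε| = 2.30 > 1.

elastic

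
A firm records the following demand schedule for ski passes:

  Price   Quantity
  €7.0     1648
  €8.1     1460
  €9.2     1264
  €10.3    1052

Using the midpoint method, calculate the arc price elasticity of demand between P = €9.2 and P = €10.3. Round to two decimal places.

At P = 9.2, Q = 1264; at P = 10.3, Q = 1052.
ΔQ = -212, ΔP = 1.1. Midpoints: P̄ = 9.75, Q̄ = 1158.0.
ε = (ΔQ/ΔP)(P̄/Q̄) = (-212/1.1)(9.75/1158.0).

-1.62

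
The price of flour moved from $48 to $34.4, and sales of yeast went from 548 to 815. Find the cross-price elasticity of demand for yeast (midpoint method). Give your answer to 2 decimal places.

-1.19

ΔQ_x = 815 − 548 = 267; ΔP_y = 34.4 − 48 = -13.6.
Midpoints: P̄_y = 41.20, Q̄_x = 681.5.
ε_xy = (ΔQ_x/ΔP_y)(P̄_y/Q̄_x) = (267/-13.6)(41.20/681.5).
ε_xy < 0, so the goods are complements.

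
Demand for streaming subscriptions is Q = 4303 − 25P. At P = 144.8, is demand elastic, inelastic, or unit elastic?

elastic

Q = 683, dQ/dP = -25.
ε = (dQ/dP)(P/Q) ≈ -5.300.
|ε| = 5.30 > 1.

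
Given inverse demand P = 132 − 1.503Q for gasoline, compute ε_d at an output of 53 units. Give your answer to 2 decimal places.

-0.66

At Q = 53, P = 132 − 1.503(53) = 52.34.
dP/dQ = −1.503, so dQ/dP = 1/(−1.503) = -0.665.
ε = (dQ/dP)(P/Q) = (-0.665)(52.34/53).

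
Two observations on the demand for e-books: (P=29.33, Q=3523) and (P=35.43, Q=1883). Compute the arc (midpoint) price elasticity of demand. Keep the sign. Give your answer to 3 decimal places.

-3.221

ΔQ = 1883 − 3523 = -1640; ΔP = 35.43 − 29.33 = 6.1.
Midpoints: P̄ = 32.38, Q̄ = 2703.0.
ε = (ΔQ/ΔP)(P̄/Q̄) = (-1640/6.1)(32.38/2703.0).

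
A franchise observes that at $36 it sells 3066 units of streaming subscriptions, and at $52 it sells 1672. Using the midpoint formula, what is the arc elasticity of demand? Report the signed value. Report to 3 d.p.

ΔQ = 1672 − 3066 = -1394; ΔP = 52 − 36 = 16.
Midpoints: P̄ = 44.00, Q̄ = 2369.0.
ε = (ΔQ/ΔP)(P̄/Q̄) = (-1394/16)(44.00/2369.0).

-1.618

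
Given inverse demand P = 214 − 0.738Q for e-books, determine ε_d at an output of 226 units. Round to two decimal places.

-0.28

At Q = 226, P = 214 − 0.738(226) = 47.21.
dP/dQ = −0.738, so dQ/dP = 1/(−0.738) = -1.355.
ε = (dQ/dP)(P/Q) = (-1.355)(47.21/226).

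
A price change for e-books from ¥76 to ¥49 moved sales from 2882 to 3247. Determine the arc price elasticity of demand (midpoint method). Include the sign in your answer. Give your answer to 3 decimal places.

-0.276

ΔQ = 3247 − 2882 = 365; ΔP = 49 − 76 = -27.
Midpoints: P̄ = 62.50, Q̄ = 3064.5.
ε = (ΔQ/ΔP)(P̄/Q̄) = (365/-27)(62.50/3064.5).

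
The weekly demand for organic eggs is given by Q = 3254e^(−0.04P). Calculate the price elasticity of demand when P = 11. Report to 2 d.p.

At P = 11, Q = 2095.695.
dQ/dP = −0.04·3254e^(−0.04P) = −0.04Q = -83.828.
ε = (dQ/dP)(P/Q) = (-83.828)(11/2095.695).

-0.44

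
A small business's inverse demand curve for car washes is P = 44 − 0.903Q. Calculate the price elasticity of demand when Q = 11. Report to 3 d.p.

-3.430

At Q = 11, P = 44 − 0.903(11) = 34.07.
dP/dQ = −0.903, so dQ/dP = 1/(−0.903) = -1.107.
ε = (dQ/dP)(P/Q) = (-1.107)(34.07/11).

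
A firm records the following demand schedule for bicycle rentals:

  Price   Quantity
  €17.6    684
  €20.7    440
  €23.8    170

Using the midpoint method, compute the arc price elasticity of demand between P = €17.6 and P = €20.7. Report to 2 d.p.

-2.68

At P = 17.6, Q = 684; at P = 20.7, Q = 440.
ΔQ = -244, ΔP = 3.1. Midpoints: P̄ = 19.15, Q̄ = 562.0.
ε = (ΔQ/ΔP)(P̄/Q̄) = (-244/3.1)(19.15/562.0).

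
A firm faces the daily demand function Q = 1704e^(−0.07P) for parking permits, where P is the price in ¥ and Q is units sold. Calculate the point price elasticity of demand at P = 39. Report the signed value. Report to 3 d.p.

At P = 39, Q = 111.134.
dQ/dP = −0.07·1704e^(−0.07P) = −0.07Q = -7.779.
ε = (dQ/dP)(P/Q) = (-7.779)(39/111.134).

-2.730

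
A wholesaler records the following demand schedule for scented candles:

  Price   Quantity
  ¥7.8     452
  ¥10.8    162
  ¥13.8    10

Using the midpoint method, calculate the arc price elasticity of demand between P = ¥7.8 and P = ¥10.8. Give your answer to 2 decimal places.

At P = 7.8, Q = 452; at P = 10.8, Q = 162.
ΔQ = -290, ΔP = 3.0. Midpoints: P̄ = 9.30, Q̄ = 307.0.
ε = (ΔQ/ΔP)(P̄/Q̄) = (-290/3.0)(9.30/307.0).

-2.93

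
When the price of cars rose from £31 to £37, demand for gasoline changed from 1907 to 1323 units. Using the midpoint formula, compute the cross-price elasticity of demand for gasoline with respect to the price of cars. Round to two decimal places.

-2.05

ΔQ_x = 1323 − 1907 = -584; ΔP_y = 37 − 31 = 6.
Midpoints: P̄_y = 34.00, Q̄_x = 1615.0.
ε_xy = (ΔQ_x/ΔP_y)(P̄_y/Q̄_x) = (-584/6)(34.00/1615.0).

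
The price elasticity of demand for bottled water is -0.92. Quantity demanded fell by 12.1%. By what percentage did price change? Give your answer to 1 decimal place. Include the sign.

13.2%

%ΔP ≈ %ΔQ / ε = (-12.1%)/(-0.92) = 13.15%.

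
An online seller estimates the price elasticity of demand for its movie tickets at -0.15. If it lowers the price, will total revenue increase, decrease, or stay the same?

decrease

|ε| = 0.15 < 1, so demand is inelastic. A price cut therefore reduces total revenue.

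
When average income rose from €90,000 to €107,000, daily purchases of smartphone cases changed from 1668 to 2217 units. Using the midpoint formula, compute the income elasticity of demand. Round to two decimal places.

1.64

ΔQ = 549, ΔI = 17000. Midpoints: Ī = 98,500, Q̄ = 1942.5.
ε_I = (ΔQ/ΔI)(Ī/Q̄) = (549/17000)(98500/1942.5).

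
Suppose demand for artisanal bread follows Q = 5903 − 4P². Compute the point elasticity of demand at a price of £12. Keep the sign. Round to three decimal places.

At P = 12, Q = 5327.
dQ/dP = −8P = -96.
ε = (dQ/dP)(P/Q) = (-96)(12/5327).
|ε| < 1, so demand is inelastic at this price.

-0.216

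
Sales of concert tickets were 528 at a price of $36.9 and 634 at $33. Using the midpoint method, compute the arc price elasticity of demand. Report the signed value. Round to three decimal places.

ΔQ = 634 − 528 = 106; ΔP = 33 − 36.9 = -3.9.
Midpoints: P̄ = 34.95, Q̄ = 581.0.
ε = (ΔQ/ΔP)(P̄/Q̄) = (106/-3.9)(34.95/581.0).

-1.635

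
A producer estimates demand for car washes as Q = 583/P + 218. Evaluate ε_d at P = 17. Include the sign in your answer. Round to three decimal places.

At P = 17, Q = 252.294.
dQ/dP = −583/P² = -2.017.
ε = (dQ/dP)(P/Q) = (-2.017)(17/252.294).
|ε| < 1, so demand is inelastic at this price.

-0.136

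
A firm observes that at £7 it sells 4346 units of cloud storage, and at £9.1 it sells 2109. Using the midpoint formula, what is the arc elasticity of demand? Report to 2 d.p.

ΔQ = 2109 − 4346 = -2237; ΔP = 9.1 − 7 = 2.1.
Midpoints: P̄ = 8.05, Q̄ = 3227.5.
ε = (ΔQ/ΔP)(P̄/Q̄) = (-2237/2.1)(8.05/3227.5).

-2.66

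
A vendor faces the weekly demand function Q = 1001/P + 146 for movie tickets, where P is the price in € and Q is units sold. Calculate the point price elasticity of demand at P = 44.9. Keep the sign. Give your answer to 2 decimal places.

-0.13

At P = 44.9, Q = 168.294.
dQ/dP = −1001/P² = -0.497.
ε = (dQ/dP)(P/Q) = (-0.497)(44.9/168.294).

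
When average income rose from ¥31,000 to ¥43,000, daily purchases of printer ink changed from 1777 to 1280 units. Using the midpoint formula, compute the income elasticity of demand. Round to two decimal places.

-1.00

ΔQ = -497, ΔI = 12000. Midpoints: Ī = 37,000, Q̄ = 1528.5.
ε_I = (ΔQ/ΔI)(Ī/Q̄) = (-497/12000)(37000/1528.5).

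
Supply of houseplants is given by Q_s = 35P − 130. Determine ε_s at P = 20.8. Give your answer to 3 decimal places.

At P = 20.8, Q_s = 598.
dQ_s/dP = 35.
ε_s = (dQ_s/dP)(P/Q_s) = (35)(20.8/598).

1.217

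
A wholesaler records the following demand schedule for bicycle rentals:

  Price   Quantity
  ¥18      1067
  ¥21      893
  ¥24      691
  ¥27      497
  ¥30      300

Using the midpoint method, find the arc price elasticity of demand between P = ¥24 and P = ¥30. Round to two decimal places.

-3.55

At P = 24, Q = 691; at P = 30, Q = 300.
ΔQ = -391, ΔP = 6. Midpoints: P̄ = 27.00, Q̄ = 495.5.
ε = (ΔQ/ΔP)(P̄/Q̄) = (-391/6)(27.00/495.5).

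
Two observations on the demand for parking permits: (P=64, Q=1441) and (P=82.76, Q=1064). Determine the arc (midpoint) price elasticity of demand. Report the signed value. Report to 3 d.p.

-1.177

ΔQ = 1064 − 1441 = -377; ΔP = 82.76 − 64 = 18.76.
Midpoints: P̄ = 73.38, Q̄ = 1252.5.
ε = (ΔQ/ΔP)(P̄/Q̄) = (-377/18.76)(73.38/1252.5).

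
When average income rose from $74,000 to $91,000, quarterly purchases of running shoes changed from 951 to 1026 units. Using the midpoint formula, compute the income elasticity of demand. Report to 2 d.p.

0.37

ΔQ = 75, ΔI = 17000. Midpoints: Ī = 82,500, Q̄ = 988.5.
ε_I = (ΔQ/ΔI)(Ī/Q̄) = (75/17000)(82500/988.5).
ε_I > 0, so the good is normal.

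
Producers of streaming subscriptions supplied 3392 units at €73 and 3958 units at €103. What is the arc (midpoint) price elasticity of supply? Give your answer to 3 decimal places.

ΔQ = 3958 − 3392 = 566; ΔP = 103 − 73 = 30.
Midpoints: P̄ = 88.00, Q̄ = 3675.0.
ε_s = (ΔQ/ΔP)(P̄/Q̄) = (566/30)(88.00/3675.0).

0.452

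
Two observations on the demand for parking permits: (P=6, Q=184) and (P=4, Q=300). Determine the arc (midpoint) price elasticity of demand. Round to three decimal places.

ΔQ = 300 − 184 = 116; ΔP = 4 − 6 = -2.
Midpoints: P̄ = 5.00, Q̄ = 242.0.
ε = (ΔQ/ΔP)(P̄/Q̄) = (116/-2)(5.00/242.0).

-1.198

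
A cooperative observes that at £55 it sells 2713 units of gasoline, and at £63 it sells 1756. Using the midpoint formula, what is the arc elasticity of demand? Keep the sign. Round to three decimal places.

ΔQ = 1756 − 2713 = -957; ΔP = 63 − 55 = 8.
Midpoints: P̄ = 59.00, Q̄ = 2234.5.
ε = (ΔQ/ΔP)(P̄/Q̄) = (-957/8)(59.00/2234.5).

-3.159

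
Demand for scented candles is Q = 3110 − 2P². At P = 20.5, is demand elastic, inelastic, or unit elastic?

Q = 2269.500, dQ/dP = -82.
ε = (dQ/dP)(P/Q) ≈ -0.741.
|ε| = 0.74 < 1.

inelastic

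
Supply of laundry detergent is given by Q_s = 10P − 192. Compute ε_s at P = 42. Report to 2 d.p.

1.84

At P = 42, Q_s = 228.
dQ_s/dP = 10.
ε_s = (dQ_s/dP)(P/Q_s) = (10)(42/228).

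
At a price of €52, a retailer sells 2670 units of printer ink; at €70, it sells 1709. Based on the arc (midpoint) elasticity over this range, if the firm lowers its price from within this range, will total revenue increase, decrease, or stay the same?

increase

Arc ε = (-961/18)(61.00/2189.5) ≈ -1.487.
|ε| = 1.49 > 1, so demand is elastic. A price cut therefore raises total revenue.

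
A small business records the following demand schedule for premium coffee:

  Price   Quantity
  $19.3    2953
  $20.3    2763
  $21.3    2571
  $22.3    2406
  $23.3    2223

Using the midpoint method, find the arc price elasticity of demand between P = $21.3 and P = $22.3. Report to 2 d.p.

At P = 21.3, Q = 2571; at P = 22.3, Q = 2406.
ΔQ = -165, ΔP = 1.0. Midpoints: P̄ = 21.80, Q̄ = 2488.5.
ε = (ΔQ/ΔP)(P̄/Q̄) = (-165/1.0)(21.80/2488.5).

-1.45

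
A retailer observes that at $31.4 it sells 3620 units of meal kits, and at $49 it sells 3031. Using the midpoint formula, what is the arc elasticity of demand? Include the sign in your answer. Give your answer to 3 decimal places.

-0.405

ΔQ = 3031 − 3620 = -589; ΔP = 49 − 31.4 = 17.6.
Midpoints: P̄ = 40.20, Q̄ = 3325.5.
ε = (ΔQ/ΔP)(P̄/Q̄) = (-589/17.6)(40.20/3325.5).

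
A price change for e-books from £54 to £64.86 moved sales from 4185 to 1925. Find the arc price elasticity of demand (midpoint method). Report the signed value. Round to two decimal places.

ΔQ = 1925 − 4185 = -2260; ΔP = 64.86 − 54 = 10.86.
Midpoints: P̄ = 59.43, Q̄ = 3055.0.
ε = (ΔQ/ΔP)(P̄/Q̄) = (-2260/10.86)(59.43/3055.0).

-4.05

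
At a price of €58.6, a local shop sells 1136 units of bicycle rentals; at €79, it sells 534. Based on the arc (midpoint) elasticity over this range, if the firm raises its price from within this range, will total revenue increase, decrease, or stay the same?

Arc ε = (-602/20.4)(68.80/835.0) ≈ -2.431.
|ε| = 2.43 > 1, so demand is elastic. A price rise therefore reduces total revenue.

decrease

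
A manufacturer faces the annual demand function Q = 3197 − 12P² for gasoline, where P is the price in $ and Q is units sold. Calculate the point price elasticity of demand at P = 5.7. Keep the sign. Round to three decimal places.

-0.278

At P = 5.7, Q = 2807.120.
dQ/dP = −24P = -136.800.
ε = (dQ/dP)(P/Q) = (-136.800)(5.7/2807.120).
|ε| < 1, so demand is inelastic at this price.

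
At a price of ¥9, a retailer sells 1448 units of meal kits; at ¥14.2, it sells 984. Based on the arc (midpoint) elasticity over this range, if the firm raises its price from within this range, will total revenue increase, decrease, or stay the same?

increase

Arc ε = (-464/5.2)(11.60/1216.0) ≈ -0.851.
|ε| = 0.85 < 1, so demand is inelastic. A price rise therefore raises total revenue.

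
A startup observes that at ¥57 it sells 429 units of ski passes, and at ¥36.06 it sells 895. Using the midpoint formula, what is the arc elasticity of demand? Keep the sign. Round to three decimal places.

ΔQ = 895 − 429 = 466; ΔP = 36.06 − 57 = -20.94.
Midpoints: P̄ = 46.53, Q̄ = 662.0.
ε = (ΔQ/ΔP)(P̄/Q̄) = (466/-20.94)(46.53/662.0).

-1.564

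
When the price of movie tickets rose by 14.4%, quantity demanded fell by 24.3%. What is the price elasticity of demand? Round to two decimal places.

ε = %ΔQ / %ΔP = (-24.3)/(14.4) = -1.688.

-1.69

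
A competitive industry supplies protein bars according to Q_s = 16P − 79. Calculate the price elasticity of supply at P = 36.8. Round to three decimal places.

1.155

At P = 36.8, Q_s = 509.80.
dQ_s/dP = 16.
ε_s = (dQ_s/dP)(P/Q_s) = (16)(36.8/509.80).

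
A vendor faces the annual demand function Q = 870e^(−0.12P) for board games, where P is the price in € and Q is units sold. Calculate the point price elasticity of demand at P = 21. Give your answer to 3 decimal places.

At P = 21, Q = 70.000.
dQ/dP = −0.12·870e^(−0.12P) = −0.12Q = -8.400.
ε = (dQ/dP)(P/Q) = (-8.400)(21/70.000).

-2.520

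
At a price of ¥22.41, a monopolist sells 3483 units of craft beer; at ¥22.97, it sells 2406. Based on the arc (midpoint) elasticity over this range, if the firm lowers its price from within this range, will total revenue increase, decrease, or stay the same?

increase

Arc ε = (-1077/0.56)(22.69/2944.5) ≈ -14.820.
|ε| = 14.82 > 1, so demand is elastic. A price cut therefore raises total revenue.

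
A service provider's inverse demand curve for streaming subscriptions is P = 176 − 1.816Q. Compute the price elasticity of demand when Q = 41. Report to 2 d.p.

-1.36

At Q = 41, P = 176 − 1.816(41) = 101.54.
dP/dQ = −1.816, so dQ/dP = 1/(−1.816) = -0.551.
ε = (dQ/dP)(P/Q) = (-0.551)(101.54/41).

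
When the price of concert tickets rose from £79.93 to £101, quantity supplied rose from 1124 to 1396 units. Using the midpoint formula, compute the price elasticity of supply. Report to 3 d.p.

0.927

ΔQ = 1396 − 1124 = 272; ΔP = 101 − 79.93 = 21.07.
Midpoints: P̄ = 90.47, Q̄ = 1260.0.
ε_s = (ΔQ/ΔP)(P̄/Q̄) = (272/21.07)(90.47/1260.0).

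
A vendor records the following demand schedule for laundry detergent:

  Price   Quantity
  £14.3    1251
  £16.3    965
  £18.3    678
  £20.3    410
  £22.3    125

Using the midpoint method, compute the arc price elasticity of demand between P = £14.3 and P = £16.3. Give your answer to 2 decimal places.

At P = 14.3, Q = 1251; at P = 16.3, Q = 965.
ΔQ = -286, ΔP = 2.0. Midpoints: P̄ = 15.30, Q̄ = 1108.0.
ε = (ΔQ/ΔP)(P̄/Q̄) = (-286/2.0)(15.30/1108.0).

-1.97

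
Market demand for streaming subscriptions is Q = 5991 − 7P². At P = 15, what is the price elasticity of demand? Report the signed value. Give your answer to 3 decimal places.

At P = 15, Q = 4416.
dQ/dP = −14P = -210.
ε = (dQ/dP)(P/Q) = (-210)(15/4416).

-0.713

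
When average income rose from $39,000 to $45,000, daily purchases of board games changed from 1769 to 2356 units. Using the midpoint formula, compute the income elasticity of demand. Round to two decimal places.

1.99

ΔQ = 587, ΔI = 6000. Midpoints: Ī = 42,000, Q̄ = 2062.5.
ε_I = (ΔQ/ΔI)(Ī/Q̄) = (587/6000)(42000/2062.5).
ε_I > 0, so the good is normal.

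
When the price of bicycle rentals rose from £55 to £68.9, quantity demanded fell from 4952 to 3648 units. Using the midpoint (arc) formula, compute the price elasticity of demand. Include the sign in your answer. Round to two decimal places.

-1.35

ΔQ = 3648 − 4952 = -1304; ΔP = 68.9 − 55 = 13.9.
Midpoints: P̄ = 61.95, Q̄ = 4300.0.
ε = (ΔQ/ΔP)(P̄/Q̄) = (-1304/13.9)(61.95/4300.0).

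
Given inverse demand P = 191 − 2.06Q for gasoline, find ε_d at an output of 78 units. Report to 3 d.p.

At Q = 78, P = 191 − 2.06(78) = 30.32.
dP/dQ = −2.06, so dQ/dP = 1/(−2.06) = -0.485.
ε = (dQ/dP)(P/Q) = (-0.485)(30.32/78).

-0.189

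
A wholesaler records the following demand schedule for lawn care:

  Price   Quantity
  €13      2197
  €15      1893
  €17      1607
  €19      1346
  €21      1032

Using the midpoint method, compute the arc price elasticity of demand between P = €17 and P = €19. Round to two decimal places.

At P = 17, Q = 1607; at P = 19, Q = 1346.
ΔQ = -261, ΔP = 2. Midpoints: P̄ = 18.00, Q̄ = 1476.5.
ε = (ΔQ/ΔP)(P̄/Q̄) = (-261/2)(18.00/1476.5).

-1.59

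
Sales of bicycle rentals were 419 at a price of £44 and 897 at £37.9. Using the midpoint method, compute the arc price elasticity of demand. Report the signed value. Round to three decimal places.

ΔQ = 897 − 419 = 478; ΔP = 37.9 − 44 = -6.1.
Midpoints: P̄ = 40.95, Q̄ = 658.0.
ε = (ΔQ/ΔP)(P̄/Q̄) = (478/-6.1)(40.95/658.0).

-4.877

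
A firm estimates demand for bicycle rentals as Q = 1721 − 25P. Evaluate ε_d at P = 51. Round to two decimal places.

At P = 51, Q = 446.
dQ/dP = −25.
ε = (dQ/dP)(P/Q) = (-25)(51/446).
|ε| > 1, so demand is elastic at this price.

-2.86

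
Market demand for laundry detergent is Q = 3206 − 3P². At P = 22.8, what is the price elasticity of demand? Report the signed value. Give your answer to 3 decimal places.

At P = 22.8, Q = 1646.480.
dQ/dP = −6P = -136.800.
ε = (dQ/dP)(P/Q) = (-136.800)(22.8/1646.480).
|ε| > 1, so demand is elastic at this price.

-1.894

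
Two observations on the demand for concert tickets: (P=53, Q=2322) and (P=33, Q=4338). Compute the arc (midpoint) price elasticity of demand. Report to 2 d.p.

-1.30

ΔQ = 4338 − 2322 = 2016; ΔP = 33 − 53 = -20.
Midpoints: P̄ = 43.00, Q̄ = 3330.0.
ε = (ΔQ/ΔP)(P̄/Q̄) = (2016/-20)(43.00/3330.0).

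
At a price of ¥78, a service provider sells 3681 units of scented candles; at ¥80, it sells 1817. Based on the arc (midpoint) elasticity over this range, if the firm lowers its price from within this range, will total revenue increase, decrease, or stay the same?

Arc ε = (-1864/2)(79.00/2749.0) ≈ -26.784.
|ε| = 26.78 > 1, so demand is elastic. A price cut therefore raises total revenue.

increase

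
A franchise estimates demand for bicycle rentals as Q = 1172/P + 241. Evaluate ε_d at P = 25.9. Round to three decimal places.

At P = 25.9, Q = 286.251.
dQ/dP = −1172/P² = -1.747.
ε = (dQ/dP)(P/Q) = (-1.747)(25.9/286.251).

-0.158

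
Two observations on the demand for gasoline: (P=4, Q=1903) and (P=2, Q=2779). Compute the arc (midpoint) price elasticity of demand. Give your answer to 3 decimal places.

ΔQ = 2779 − 1903 = 876; ΔP = 2 − 4 = -2.
Midpoints: P̄ = 3.00, Q̄ = 2341.0.
ε = (ΔQ/ΔP)(P̄/Q̄) = (876/-2)(3.00/2341.0).

-0.561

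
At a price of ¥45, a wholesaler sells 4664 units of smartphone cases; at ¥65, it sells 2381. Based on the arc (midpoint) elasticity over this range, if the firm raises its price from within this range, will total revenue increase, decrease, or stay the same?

decrease

Arc ε = (-2283/20)(55.00/3522.5) ≈ -1.782.
|ε| = 1.78 > 1, so demand is elastic. A price rise therefore reduces total revenue.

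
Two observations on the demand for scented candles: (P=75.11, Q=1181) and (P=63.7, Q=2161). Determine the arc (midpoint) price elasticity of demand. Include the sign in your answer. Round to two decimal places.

-3.57

ΔQ = 2161 − 1181 = 980; ΔP = 63.7 − 75.11 = -11.41.
Midpoints: P̄ = 69.41, Q̄ = 1671.0.
ε = (ΔQ/ΔP)(P̄/Q̄) = (980/-11.41)(69.41/1671.0).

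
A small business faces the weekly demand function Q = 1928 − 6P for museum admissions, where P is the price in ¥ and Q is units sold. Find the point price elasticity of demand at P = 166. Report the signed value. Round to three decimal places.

At P = 166, Q = 932.
dQ/dP = −6.
ε = (dQ/dP)(P/Q) = (-6)(166/932).
|ε| > 1, so demand is elastic at this price.

-1.069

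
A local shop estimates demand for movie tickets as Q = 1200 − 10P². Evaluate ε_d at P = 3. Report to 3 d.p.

At P = 3, Q = 1110.
dQ/dP = −20P = -60.
ε = (dQ/dP)(P/Q) = (-60)(3/1110).

-0.162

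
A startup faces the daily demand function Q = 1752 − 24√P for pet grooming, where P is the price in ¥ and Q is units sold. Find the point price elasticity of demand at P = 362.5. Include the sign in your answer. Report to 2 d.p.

At P = 362.5, Q = 1295.054.
dQ/dP = −24/(2√P) = -0.630.
ε = (dQ/dP)(P/Q) = (-0.630)(362.5/1295.054).

-0.18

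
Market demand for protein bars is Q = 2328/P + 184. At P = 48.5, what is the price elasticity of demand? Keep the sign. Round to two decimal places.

At P = 48.5, Q = 232.
dQ/dP = −2328/P² = -0.990.
ε = (dQ/dP)(P/Q) = (-0.990)(48.5/232).

-0.21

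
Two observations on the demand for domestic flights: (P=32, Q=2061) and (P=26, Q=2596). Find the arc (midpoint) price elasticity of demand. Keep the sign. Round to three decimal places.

-1.111

ΔQ = 2596 − 2061 = 535; ΔP = 26 − 32 = -6.
Midpoints: P̄ = 29.00, Q̄ = 2328.5.
ε = (ΔQ/ΔP)(P̄/Q̄) = (535/-6)(29.00/2328.5).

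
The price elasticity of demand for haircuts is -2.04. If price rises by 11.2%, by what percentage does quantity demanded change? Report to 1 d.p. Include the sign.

-22.8%

%ΔQ ≈ ε × %ΔP = (-2.04)(11.2%) = -22.85%.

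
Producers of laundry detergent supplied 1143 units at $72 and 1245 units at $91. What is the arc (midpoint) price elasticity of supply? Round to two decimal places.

0.37

ΔQ = 1245 − 1143 = 102; ΔP = 91 − 72 = 19.
Midpoints: P̄ = 81.50, Q̄ = 1194.0.
ε_s = (ΔQ/ΔP)(P̄/Q̄) = (102/19)(81.50/1194.0).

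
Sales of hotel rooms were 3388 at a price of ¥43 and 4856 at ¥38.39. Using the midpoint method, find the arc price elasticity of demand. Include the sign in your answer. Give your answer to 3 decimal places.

-3.144

ΔQ = 4856 − 3388 = 1468; ΔP = 38.39 − 43 = -4.61.
Midpoints: P̄ = 40.70, Q̄ = 4122.0.
ε = (ΔQ/ΔP)(P̄/Q̄) = (1468/-4.61)(40.70/4122.0).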